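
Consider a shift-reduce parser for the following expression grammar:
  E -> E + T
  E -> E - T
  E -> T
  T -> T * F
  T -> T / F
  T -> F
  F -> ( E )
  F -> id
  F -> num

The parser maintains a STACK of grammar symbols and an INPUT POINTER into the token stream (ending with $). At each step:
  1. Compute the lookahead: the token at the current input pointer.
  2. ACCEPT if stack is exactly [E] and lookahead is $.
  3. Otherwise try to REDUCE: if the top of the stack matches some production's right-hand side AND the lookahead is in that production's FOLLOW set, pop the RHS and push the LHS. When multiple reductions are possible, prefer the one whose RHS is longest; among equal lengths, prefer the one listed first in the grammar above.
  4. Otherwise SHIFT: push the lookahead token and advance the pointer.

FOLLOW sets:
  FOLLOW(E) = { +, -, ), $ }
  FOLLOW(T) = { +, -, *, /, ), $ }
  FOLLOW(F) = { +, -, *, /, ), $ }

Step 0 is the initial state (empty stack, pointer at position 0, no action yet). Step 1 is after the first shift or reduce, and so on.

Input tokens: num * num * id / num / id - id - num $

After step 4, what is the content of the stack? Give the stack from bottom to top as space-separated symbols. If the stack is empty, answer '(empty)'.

Step 1: shift num. Stack=[num] ptr=1 lookahead=* remaining=[* num * id / num / id - id - num $]
Step 2: reduce F->num. Stack=[F] ptr=1 lookahead=* remaining=[* num * id / num / id - id - num $]
Step 3: reduce T->F. Stack=[T] ptr=1 lookahead=* remaining=[* num * id / num / id - id - num $]
Step 4: shift *. Stack=[T *] ptr=2 lookahead=num remaining=[num * id / num / id - id - num $]

Answer: T *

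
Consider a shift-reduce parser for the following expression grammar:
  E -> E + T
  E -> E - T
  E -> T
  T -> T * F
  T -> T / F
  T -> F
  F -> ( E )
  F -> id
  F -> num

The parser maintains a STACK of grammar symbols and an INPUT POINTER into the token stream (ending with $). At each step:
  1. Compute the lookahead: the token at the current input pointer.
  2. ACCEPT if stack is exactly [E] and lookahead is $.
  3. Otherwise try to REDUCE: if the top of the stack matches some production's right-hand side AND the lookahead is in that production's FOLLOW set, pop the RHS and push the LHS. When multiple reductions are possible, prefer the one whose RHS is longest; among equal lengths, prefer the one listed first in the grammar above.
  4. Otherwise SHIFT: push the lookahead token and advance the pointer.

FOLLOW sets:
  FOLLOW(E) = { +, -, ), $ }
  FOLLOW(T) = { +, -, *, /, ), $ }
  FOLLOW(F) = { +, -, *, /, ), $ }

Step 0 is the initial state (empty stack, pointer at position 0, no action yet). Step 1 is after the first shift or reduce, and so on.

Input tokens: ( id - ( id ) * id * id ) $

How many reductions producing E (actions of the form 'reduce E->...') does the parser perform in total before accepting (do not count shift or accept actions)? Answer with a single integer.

Answer: 4

Derivation:
Step 1: shift (. Stack=[(] ptr=1 lookahead=id remaining=[id - ( id ) * id * id ) $]
Step 2: shift id. Stack=[( id] ptr=2 lookahead=- remaining=[- ( id ) * id * id ) $]
Step 3: reduce F->id. Stack=[( F] ptr=2 lookahead=- remaining=[- ( id ) * id * id ) $]
Step 4: reduce T->F. Stack=[( T] ptr=2 lookahead=- remaining=[- ( id ) * id * id ) $]
Step 5: reduce E->T. Stack=[( E] ptr=2 lookahead=- remaining=[- ( id ) * id * id ) $]
Step 6: shift -. Stack=[( E -] ptr=3 lookahead=( remaining=[( id ) * id * id ) $]
Step 7: shift (. Stack=[( E - (] ptr=4 lookahead=id remaining=[id ) * id * id ) $]
Step 8: shift id. Stack=[( E - ( id] ptr=5 lookahead=) remaining=[) * id * id ) $]
Step 9: reduce F->id. Stack=[( E - ( F] ptr=5 lookahead=) remaining=[) * id * id ) $]
Step 10: reduce T->F. Stack=[( E - ( T] ptr=5 lookahead=) remaining=[) * id * id ) $]
Step 11: reduce E->T. Stack=[( E - ( E] ptr=5 lookahead=) remaining=[) * id * id ) $]
Step 12: shift ). Stack=[( E - ( E )] ptr=6 lookahead=* remaining=[* id * id ) $]
Step 13: reduce F->( E ). Stack=[( E - F] ptr=6 lookahead=* remaining=[* id * id ) $]
Step 14: reduce T->F. Stack=[( E - T] ptr=6 lookahead=* remaining=[* id * id ) $]
Step 15: shift *. Stack=[( E - T *] ptr=7 lookahead=id remaining=[id * id ) $]
Step 16: shift id. Stack=[( E - T * id] ptr=8 lookahead=* remaining=[* id ) $]
Step 17: reduce F->id. Stack=[( E - T * F] ptr=8 lookahead=* remaining=[* id ) $]
Step 18: reduce T->T * F. Stack=[( E - T] ptr=8 lookahead=* remaining=[* id ) $]
Step 19: shift *. Stack=[( E - T *] ptr=9 lookahead=id remaining=[id ) $]
Step 20: shift id. Stack=[( E - T * id] ptr=10 lookahead=) remaining=[) $]
Step 21: reduce F->id. Stack=[( E - T * F] ptr=10 lookahead=) remaining=[) $]
Step 22: reduce T->T * F. Stack=[( E - T] ptr=10 lookahead=) remaining=[) $]
Step 23: reduce E->E - T. Stack=[( E] ptr=10 lookahead=) remaining=[) $]
Step 24: shift ). Stack=[( E )] ptr=11 lookahead=$ remaining=[$]
Step 25: reduce F->( E ). Stack=[F] ptr=11 lookahead=$ remaining=[$]
Step 26: reduce T->F. Stack=[T] ptr=11 lookahead=$ remaining=[$]
Step 27: reduce E->T. Stack=[E] ptr=11 lookahead=$ remaining=[$]
Step 28: accept. Stack=[E] ptr=11 lookahead=$ remaining=[$]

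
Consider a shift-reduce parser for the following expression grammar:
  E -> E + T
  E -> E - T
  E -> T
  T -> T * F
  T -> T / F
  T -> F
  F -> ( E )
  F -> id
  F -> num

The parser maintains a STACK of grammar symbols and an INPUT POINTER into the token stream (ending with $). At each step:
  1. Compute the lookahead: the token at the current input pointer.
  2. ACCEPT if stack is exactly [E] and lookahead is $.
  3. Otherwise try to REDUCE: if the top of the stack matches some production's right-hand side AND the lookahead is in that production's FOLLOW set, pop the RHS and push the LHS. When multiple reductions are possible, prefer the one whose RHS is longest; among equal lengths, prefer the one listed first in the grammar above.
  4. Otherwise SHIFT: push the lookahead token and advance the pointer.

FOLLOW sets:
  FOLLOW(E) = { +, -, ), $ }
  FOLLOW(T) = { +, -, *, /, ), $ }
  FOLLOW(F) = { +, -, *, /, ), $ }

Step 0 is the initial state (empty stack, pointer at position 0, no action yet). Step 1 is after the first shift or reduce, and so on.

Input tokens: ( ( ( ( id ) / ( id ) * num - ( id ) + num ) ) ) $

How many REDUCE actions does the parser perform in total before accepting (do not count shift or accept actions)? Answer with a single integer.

Answer: 31

Derivation:
Step 1: shift (. Stack=[(] ptr=1 lookahead=( remaining=[( ( ( id ) / ( id ) * num - ( id ) + num ) ) ) $]
Step 2: shift (. Stack=[( (] ptr=2 lookahead=( remaining=[( ( id ) / ( id ) * num - ( id ) + num ) ) ) $]
Step 3: shift (. Stack=[( ( (] ptr=3 lookahead=( remaining=[( id ) / ( id ) * num - ( id ) + num ) ) ) $]
Step 4: shift (. Stack=[( ( ( (] ptr=4 lookahead=id remaining=[id ) / ( id ) * num - ( id ) + num ) ) ) $]
Step 5: shift id. Stack=[( ( ( ( id] ptr=5 lookahead=) remaining=[) / ( id ) * num - ( id ) + num ) ) ) $]
Step 6: reduce F->id. Stack=[( ( ( ( F] ptr=5 lookahead=) remaining=[) / ( id ) * num - ( id ) + num ) ) ) $]
Step 7: reduce T->F. Stack=[( ( ( ( T] ptr=5 lookahead=) remaining=[) / ( id ) * num - ( id ) + num ) ) ) $]
Step 8: reduce E->T. Stack=[( ( ( ( E] ptr=5 lookahead=) remaining=[) / ( id ) * num - ( id ) + num ) ) ) $]
Step 9: shift ). Stack=[( ( ( ( E )] ptr=6 lookahead=/ remaining=[/ ( id ) * num - ( id ) + num ) ) ) $]
Step 10: reduce F->( E ). Stack=[( ( ( F] ptr=6 lookahead=/ remaining=[/ ( id ) * num - ( id ) + num ) ) ) $]
Step 11: reduce T->F. Stack=[( ( ( T] ptr=6 lookahead=/ remaining=[/ ( id ) * num - ( id ) + num ) ) ) $]
Step 12: shift /. Stack=[( ( ( T /] ptr=7 lookahead=( remaining=[( id ) * num - ( id ) + num ) ) ) $]
Step 13: shift (. Stack=[( ( ( T / (] ptr=8 lookahead=id remaining=[id ) * num - ( id ) + num ) ) ) $]
Step 14: shift id. Stack=[( ( ( T / ( id] ptr=9 lookahead=) remaining=[) * num - ( id ) + num ) ) ) $]
Step 15: reduce F->id. Stack=[( ( ( T / ( F] ptr=9 lookahead=) remaining=[) * num - ( id ) + num ) ) ) $]
Step 16: reduce T->F. Stack=[( ( ( T / ( T] ptr=9 lookahead=) remaining=[) * num - ( id ) + num ) ) ) $]
Step 17: reduce E->T. Stack=[( ( ( T / ( E] ptr=9 lookahead=) remaining=[) * num - ( id ) + num ) ) ) $]
Step 18: shift ). Stack=[( ( ( T / ( E )] ptr=10 lookahead=* remaining=[* num - ( id ) + num ) ) ) $]
Step 19: reduce F->( E ). Stack=[( ( ( T / F] ptr=10 lookahead=* remaining=[* num - ( id ) + num ) ) ) $]
Step 20: reduce T->T / F. Stack=[( ( ( T] ptr=10 lookahead=* remaining=[* num - ( id ) + num ) ) ) $]
Step 21: shift *. Stack=[( ( ( T *] ptr=11 lookahead=num remaining=[num - ( id ) + num ) ) ) $]
Step 22: shift num. Stack=[( ( ( T * num] ptr=12 lookahead=- remaining=[- ( id ) + num ) ) ) $]
Step 23: reduce F->num. Stack=[( ( ( T * F] ptr=12 lookahead=- remaining=[- ( id ) + num ) ) ) $]
Step 24: reduce T->T * F. Stack=[( ( ( T] ptr=12 lookahead=- remaining=[- ( id ) + num ) ) ) $]
Step 25: reduce E->T. Stack=[( ( ( E] ptr=12 lookahead=- remaining=[- ( id ) + num ) ) ) $]
Step 26: shift -. Stack=[( ( ( E -] ptr=13 lookahead=( remaining=[( id ) + num ) ) ) $]
Step 27: shift (. Stack=[( ( ( E - (] ptr=14 lookahead=id remaining=[id ) + num ) ) ) $]
Step 28: shift id. Stack=[( ( ( E - ( id] ptr=15 lookahead=) remaining=[) + num ) ) ) $]
Step 29: reduce F->id. Stack=[( ( ( E - ( F] ptr=15 lookahead=) remaining=[) + num ) ) ) $]
Step 30: reduce T->F. Stack=[( ( ( E - ( T] ptr=15 lookahead=) remaining=[) + num ) ) ) $]
Step 31: reduce E->T. Stack=[( ( ( E - ( E] ptr=15 lookahead=) remaining=[) + num ) ) ) $]
Step 32: shift ). Stack=[( ( ( E - ( E )] ptr=16 lookahead=+ remaining=[+ num ) ) ) $]
Step 33: reduce F->( E ). Stack=[( ( ( E - F] ptr=16 lookahead=+ remaining=[+ num ) ) ) $]
Step 34: reduce T->F. Stack=[( ( ( E - T] ptr=16 lookahead=+ remaining=[+ num ) ) ) $]
Step 35: reduce E->E - T. Stack=[( ( ( E] ptr=16 lookahead=+ remaining=[+ num ) ) ) $]
Step 36: shift +. Stack=[( ( ( E +] ptr=17 lookahead=num remaining=[num ) ) ) $]
Step 37: shift num. Stack=[( ( ( E + num] ptr=18 lookahead=) remaining=[) ) ) $]
Step 38: reduce F->num. Stack=[( ( ( E + F] ptr=18 lookahead=) remaining=[) ) ) $]
Step 39: reduce T->F. Stack=[( ( ( E + T] ptr=18 lookahead=) remaining=[) ) ) $]
Step 40: reduce E->E + T. Stack=[( ( ( E] ptr=18 lookahead=) remaining=[) ) ) $]
Step 41: shift ). Stack=[( ( ( E )] ptr=19 lookahead=) remaining=[) ) $]
Step 42: reduce F->( E ). Stack=[( ( F] ptr=19 lookahead=) remaining=[) ) $]
Step 43: reduce T->F. Stack=[( ( T] ptr=19 lookahead=) remaining=[) ) $]
Step 44: reduce E->T. Stack=[( ( E] ptr=19 lookahead=) remaining=[) ) $]
Step 45: shift ). Stack=[( ( E )] ptr=20 lookahead=) remaining=[) $]
Step 46: reduce F->( E ). Stack=[( F] ptr=20 lookahead=) remaining=[) $]
Step 47: reduce T->F. Stack=[( T] ptr=20 lookahead=) remaining=[) $]
Step 48: reduce E->T. Stack=[( E] ptr=20 lookahead=) remaining=[) $]
Step 49: shift ). Stack=[( E )] ptr=21 lookahead=$ remaining=[$]
Step 50: reduce F->( E ). Stack=[F] ptr=21 lookahead=$ remaining=[$]
Step 51: reduce T->F. Stack=[T] ptr=21 lookahead=$ remaining=[$]
Step 52: reduce E->T. Stack=[E] ptr=21 lookahead=$ remaining=[$]
Step 53: accept. Stack=[E] ptr=21 lookahead=$ remaining=[$]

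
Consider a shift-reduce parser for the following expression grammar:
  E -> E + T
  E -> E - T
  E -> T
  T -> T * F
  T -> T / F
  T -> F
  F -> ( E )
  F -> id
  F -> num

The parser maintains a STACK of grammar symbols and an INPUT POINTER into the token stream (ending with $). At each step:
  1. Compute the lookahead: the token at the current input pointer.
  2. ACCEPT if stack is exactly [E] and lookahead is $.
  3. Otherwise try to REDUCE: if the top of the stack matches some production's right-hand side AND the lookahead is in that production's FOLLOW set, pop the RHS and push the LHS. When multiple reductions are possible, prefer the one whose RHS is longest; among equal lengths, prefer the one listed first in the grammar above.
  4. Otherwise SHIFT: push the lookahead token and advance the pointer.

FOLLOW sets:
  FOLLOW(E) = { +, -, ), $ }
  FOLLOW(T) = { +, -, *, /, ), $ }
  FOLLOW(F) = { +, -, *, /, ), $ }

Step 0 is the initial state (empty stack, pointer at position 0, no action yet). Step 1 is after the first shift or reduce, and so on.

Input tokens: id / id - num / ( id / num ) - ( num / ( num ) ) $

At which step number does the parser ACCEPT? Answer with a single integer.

Step 1: shift id. Stack=[id] ptr=1 lookahead=/ remaining=[/ id - num / ( id / num ) - ( num / ( num ) ) $]
Step 2: reduce F->id. Stack=[F] ptr=1 lookahead=/ remaining=[/ id - num / ( id / num ) - ( num / ( num ) ) $]
Step 3: reduce T->F. Stack=[T] ptr=1 lookahead=/ remaining=[/ id - num / ( id / num ) - ( num / ( num ) ) $]
Step 4: shift /. Stack=[T /] ptr=2 lookahead=id remaining=[id - num / ( id / num ) - ( num / ( num ) ) $]
Step 5: shift id. Stack=[T / id] ptr=3 lookahead=- remaining=[- num / ( id / num ) - ( num / ( num ) ) $]
Step 6: reduce F->id. Stack=[T / F] ptr=3 lookahead=- remaining=[- num / ( id / num ) - ( num / ( num ) ) $]
Step 7: reduce T->T / F. Stack=[T] ptr=3 lookahead=- remaining=[- num / ( id / num ) - ( num / ( num ) ) $]
Step 8: reduce E->T. Stack=[E] ptr=3 lookahead=- remaining=[- num / ( id / num ) - ( num / ( num ) ) $]
Step 9: shift -. Stack=[E -] ptr=4 lookahead=num remaining=[num / ( id / num ) - ( num / ( num ) ) $]
Step 10: shift num. Stack=[E - num] ptr=5 lookahead=/ remaining=[/ ( id / num ) - ( num / ( num ) ) $]
Step 11: reduce F->num. Stack=[E - F] ptr=5 lookahead=/ remaining=[/ ( id / num ) - ( num / ( num ) ) $]
Step 12: reduce T->F. Stack=[E - T] ptr=5 lookahead=/ remaining=[/ ( id / num ) - ( num / ( num ) ) $]
Step 13: shift /. Stack=[E - T /] ptr=6 lookahead=( remaining=[( id / num ) - ( num / ( num ) ) $]
Step 14: shift (. Stack=[E - T / (] ptr=7 lookahead=id remaining=[id / num ) - ( num / ( num ) ) $]
Step 15: shift id. Stack=[E - T / ( id] ptr=8 lookahead=/ remaining=[/ num ) - ( num / ( num ) ) $]
Step 16: reduce F->id. Stack=[E - T / ( F] ptr=8 lookahead=/ remaining=[/ num ) - ( num / ( num ) ) $]
Step 17: reduce T->F. Stack=[E - T / ( T] ptr=8 lookahead=/ remaining=[/ num ) - ( num / ( num ) ) $]
Step 18: shift /. Stack=[E - T / ( T /] ptr=9 lookahead=num remaining=[num ) - ( num / ( num ) ) $]
Step 19: shift num. Stack=[E - T / ( T / num] ptr=10 lookahead=) remaining=[) - ( num / ( num ) ) $]
Step 20: reduce F->num. Stack=[E - T / ( T / F] ptr=10 lookahead=) remaining=[) - ( num / ( num ) ) $]
Step 21: reduce T->T / F. Stack=[E - T / ( T] ptr=10 lookahead=) remaining=[) - ( num / ( num ) ) $]
Step 22: reduce E->T. Stack=[E - T / ( E] ptr=10 lookahead=) remaining=[) - ( num / ( num ) ) $]
Step 23: shift ). Stack=[E - T / ( E )] ptr=11 lookahead=- remaining=[- ( num / ( num ) ) $]
Step 24: reduce F->( E ). Stack=[E - T / F] ptr=11 lookahead=- remaining=[- ( num / ( num ) ) $]
Step 25: reduce T->T / F. Stack=[E - T] ptr=11 lookahead=- remaining=[- ( num / ( num ) ) $]
Step 26: reduce E->E - T. Stack=[E] ptr=11 lookahead=- remaining=[- ( num / ( num ) ) $]
Step 27: shift -. Stack=[E -] ptr=12 lookahead=( remaining=[( num / ( num ) ) $]
Step 28: shift (. Stack=[E - (] ptr=13 lookahead=num remaining=[num / ( num ) ) $]
Step 29: shift num. Stack=[E - ( num] ptr=14 lookahead=/ remaining=[/ ( num ) ) $]
Step 30: reduce F->num. Stack=[E - ( F] ptr=14 lookahead=/ remaining=[/ ( num ) ) $]
Step 31: reduce T->F. Stack=[E - ( T] ptr=14 lookahead=/ remaining=[/ ( num ) ) $]
Step 32: shift /. Stack=[E - ( T /] ptr=15 lookahead=( remaining=[( num ) ) $]
Step 33: shift (. Stack=[E - ( T / (] ptr=16 lookahead=num remaining=[num ) ) $]
Step 34: shift num. Stack=[E - ( T / ( num] ptr=17 lookahead=) remaining=[) ) $]
Step 35: reduce F->num. Stack=[E - ( T / ( F] ptr=17 lookahead=) remaining=[) ) $]
Step 36: reduce T->F. Stack=[E - ( T / ( T] ptr=17 lookahead=) remaining=[) ) $]
Step 37: reduce E->T. Stack=[E - ( T / ( E] ptr=17 lookahead=) remaining=[) ) $]
Step 38: shift ). Stack=[E - ( T / ( E )] ptr=18 lookahead=) remaining=[) $]
Step 39: reduce F->( E ). Stack=[E - ( T / F] ptr=18 lookahead=) remaining=[) $]
Step 40: reduce T->T / F. Stack=[E - ( T] ptr=18 lookahead=) remaining=[) $]
Step 41: reduce E->T. Stack=[E - ( E] ptr=18 lookahead=) remaining=[) $]
Step 42: shift ). Stack=[E - ( E )] ptr=19 lookahead=$ remaining=[$]
Step 43: reduce F->( E ). Stack=[E - F] ptr=19 lookahead=$ remaining=[$]
Step 44: reduce T->F. Stack=[E - T] ptr=19 lookahead=$ remaining=[$]
Step 45: reduce E->E - T. Stack=[E] ptr=19 lookahead=$ remaining=[$]
Step 46: accept. Stack=[E] ptr=19 lookahead=$ remaining=[$]

Answer: 46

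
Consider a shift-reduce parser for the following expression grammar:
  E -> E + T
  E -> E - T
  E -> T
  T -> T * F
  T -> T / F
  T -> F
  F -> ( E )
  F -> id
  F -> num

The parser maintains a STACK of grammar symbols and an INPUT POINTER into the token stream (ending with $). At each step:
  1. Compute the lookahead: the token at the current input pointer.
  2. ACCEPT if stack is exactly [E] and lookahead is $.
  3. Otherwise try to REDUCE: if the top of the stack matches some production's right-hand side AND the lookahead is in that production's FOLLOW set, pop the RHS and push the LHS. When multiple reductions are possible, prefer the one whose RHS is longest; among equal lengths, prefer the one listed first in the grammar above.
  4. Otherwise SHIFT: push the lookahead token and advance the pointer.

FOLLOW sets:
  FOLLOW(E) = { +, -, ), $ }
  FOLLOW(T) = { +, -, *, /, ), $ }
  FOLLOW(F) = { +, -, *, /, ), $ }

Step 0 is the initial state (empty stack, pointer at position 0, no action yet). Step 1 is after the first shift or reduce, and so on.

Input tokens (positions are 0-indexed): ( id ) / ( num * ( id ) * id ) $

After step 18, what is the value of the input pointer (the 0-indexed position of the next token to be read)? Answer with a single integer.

Step 1: shift (. Stack=[(] ptr=1 lookahead=id remaining=[id ) / ( num * ( id ) * id ) $]
Step 2: shift id. Stack=[( id] ptr=2 lookahead=) remaining=[) / ( num * ( id ) * id ) $]
Step 3: reduce F->id. Stack=[( F] ptr=2 lookahead=) remaining=[) / ( num * ( id ) * id ) $]
Step 4: reduce T->F. Stack=[( T] ptr=2 lookahead=) remaining=[) / ( num * ( id ) * id ) $]
Step 5: reduce E->T. Stack=[( E] ptr=2 lookahead=) remaining=[) / ( num * ( id ) * id ) $]
Step 6: shift ). Stack=[( E )] ptr=3 lookahead=/ remaining=[/ ( num * ( id ) * id ) $]
Step 7: reduce F->( E ). Stack=[F] ptr=3 lookahead=/ remaining=[/ ( num * ( id ) * id ) $]
Step 8: reduce T->F. Stack=[T] ptr=3 lookahead=/ remaining=[/ ( num * ( id ) * id ) $]
Step 9: shift /. Stack=[T /] ptr=4 lookahead=( remaining=[( num * ( id ) * id ) $]
Step 10: shift (. Stack=[T / (] ptr=5 lookahead=num remaining=[num * ( id ) * id ) $]
Step 11: shift num. Stack=[T / ( num] ptr=6 lookahead=* remaining=[* ( id ) * id ) $]
Step 12: reduce F->num. Stack=[T / ( F] ptr=6 lookahead=* remaining=[* ( id ) * id ) $]
Step 13: reduce T->F. Stack=[T / ( T] ptr=6 lookahead=* remaining=[* ( id ) * id ) $]
Step 14: shift *. Stack=[T / ( T *] ptr=7 lookahead=( remaining=[( id ) * id ) $]
Step 15: shift (. Stack=[T / ( T * (] ptr=8 lookahead=id remaining=[id ) * id ) $]
Step 16: shift id. Stack=[T / ( T * ( id] ptr=9 lookahead=) remaining=[) * id ) $]
Step 17: reduce F->id. Stack=[T / ( T * ( F] ptr=9 lookahead=) remaining=[) * id ) $]
Step 18: reduce T->F. Stack=[T / ( T * ( T] ptr=9 lookahead=) remaining=[) * id ) $]

Answer: 9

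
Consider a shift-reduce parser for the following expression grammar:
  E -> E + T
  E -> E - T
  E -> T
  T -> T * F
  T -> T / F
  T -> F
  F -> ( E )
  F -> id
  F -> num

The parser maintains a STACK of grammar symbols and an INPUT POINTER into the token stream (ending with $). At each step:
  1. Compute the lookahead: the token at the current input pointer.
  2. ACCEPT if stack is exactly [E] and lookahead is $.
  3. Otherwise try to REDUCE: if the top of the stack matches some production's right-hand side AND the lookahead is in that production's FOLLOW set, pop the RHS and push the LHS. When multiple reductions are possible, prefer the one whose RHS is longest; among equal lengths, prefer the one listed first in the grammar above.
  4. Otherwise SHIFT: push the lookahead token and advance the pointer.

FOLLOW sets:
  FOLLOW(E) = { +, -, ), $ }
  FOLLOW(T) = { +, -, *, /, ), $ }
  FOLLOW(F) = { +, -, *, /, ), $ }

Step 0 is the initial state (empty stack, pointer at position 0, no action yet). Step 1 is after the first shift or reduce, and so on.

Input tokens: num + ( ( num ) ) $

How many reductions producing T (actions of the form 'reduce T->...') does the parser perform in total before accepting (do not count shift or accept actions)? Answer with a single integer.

Step 1: shift num. Stack=[num] ptr=1 lookahead=+ remaining=[+ ( ( num ) ) $]
Step 2: reduce F->num. Stack=[F] ptr=1 lookahead=+ remaining=[+ ( ( num ) ) $]
Step 3: reduce T->F. Stack=[T] ptr=1 lookahead=+ remaining=[+ ( ( num ) ) $]
Step 4: reduce E->T. Stack=[E] ptr=1 lookahead=+ remaining=[+ ( ( num ) ) $]
Step 5: shift +. Stack=[E +] ptr=2 lookahead=( remaining=[( ( num ) ) $]
Step 6: shift (. Stack=[E + (] ptr=3 lookahead=( remaining=[( num ) ) $]
Step 7: shift (. Stack=[E + ( (] ptr=4 lookahead=num remaining=[num ) ) $]
Step 8: shift num. Stack=[E + ( ( num] ptr=5 lookahead=) remaining=[) ) $]
Step 9: reduce F->num. Stack=[E + ( ( F] ptr=5 lookahead=) remaining=[) ) $]
Step 10: reduce T->F. Stack=[E + ( ( T] ptr=5 lookahead=) remaining=[) ) $]
Step 11: reduce E->T. Stack=[E + ( ( E] ptr=5 lookahead=) remaining=[) ) $]
Step 12: shift ). Stack=[E + ( ( E )] ptr=6 lookahead=) remaining=[) $]
Step 13: reduce F->( E ). Stack=[E + ( F] ptr=6 lookahead=) remaining=[) $]
Step 14: reduce T->F. Stack=[E + ( T] ptr=6 lookahead=) remaining=[) $]
Step 15: reduce E->T. Stack=[E + ( E] ptr=6 lookahead=) remaining=[) $]
Step 16: shift ). Stack=[E + ( E )] ptr=7 lookahead=$ remaining=[$]
Step 17: reduce F->( E ). Stack=[E + F] ptr=7 lookahead=$ remaining=[$]
Step 18: reduce T->F. Stack=[E + T] ptr=7 lookahead=$ remaining=[$]
Step 19: reduce E->E + T. Stack=[E] ptr=7 lookahead=$ remaining=[$]
Step 20: accept. Stack=[E] ptr=7 lookahead=$ remaining=[$]

Answer: 4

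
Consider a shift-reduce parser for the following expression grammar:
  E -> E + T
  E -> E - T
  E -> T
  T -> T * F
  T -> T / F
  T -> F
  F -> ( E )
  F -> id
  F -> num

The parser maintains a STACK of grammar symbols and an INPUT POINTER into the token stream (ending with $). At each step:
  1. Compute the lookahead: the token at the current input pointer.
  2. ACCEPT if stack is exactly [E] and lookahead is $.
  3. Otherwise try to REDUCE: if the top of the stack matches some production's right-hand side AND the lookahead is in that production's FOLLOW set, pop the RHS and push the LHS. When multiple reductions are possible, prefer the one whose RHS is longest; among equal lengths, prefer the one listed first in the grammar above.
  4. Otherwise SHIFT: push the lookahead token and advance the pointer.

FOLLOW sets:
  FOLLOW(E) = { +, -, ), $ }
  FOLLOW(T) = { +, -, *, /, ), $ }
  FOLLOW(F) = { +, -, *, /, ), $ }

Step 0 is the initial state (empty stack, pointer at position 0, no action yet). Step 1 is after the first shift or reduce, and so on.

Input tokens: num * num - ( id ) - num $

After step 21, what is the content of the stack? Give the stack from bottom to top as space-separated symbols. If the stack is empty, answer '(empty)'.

Answer: E - F

Derivation:
Step 1: shift num. Stack=[num] ptr=1 lookahead=* remaining=[* num - ( id ) - num $]
Step 2: reduce F->num. Stack=[F] ptr=1 lookahead=* remaining=[* num - ( id ) - num $]
Step 3: reduce T->F. Stack=[T] ptr=1 lookahead=* remaining=[* num - ( id ) - num $]
Step 4: shift *. Stack=[T *] ptr=2 lookahead=num remaining=[num - ( id ) - num $]
Step 5: shift num. Stack=[T * num] ptr=3 lookahead=- remaining=[- ( id ) - num $]
Step 6: reduce F->num. Stack=[T * F] ptr=3 lookahead=- remaining=[- ( id ) - num $]
Step 7: reduce T->T * F. Stack=[T] ptr=3 lookahead=- remaining=[- ( id ) - num $]
Step 8: reduce E->T. Stack=[E] ptr=3 lookahead=- remaining=[- ( id ) - num $]
Step 9: shift -. Stack=[E -] ptr=4 lookahead=( remaining=[( id ) - num $]
Step 10: shift (. Stack=[E - (] ptr=5 lookahead=id remaining=[id ) - num $]
Step 11: shift id. Stack=[E - ( id] ptr=6 lookahead=) remaining=[) - num $]
Step 12: reduce F->id. Stack=[E - ( F] ptr=6 lookahead=) remaining=[) - num $]
Step 13: reduce T->F. Stack=[E - ( T] ptr=6 lookahead=) remaining=[) - num $]
Step 14: reduce E->T. Stack=[E - ( E] ptr=6 lookahead=) remaining=[) - num $]
Step 15: shift ). Stack=[E - ( E )] ptr=7 lookahead=- remaining=[- num $]
Step 16: reduce F->( E ). Stack=[E - F] ptr=7 lookahead=- remaining=[- num $]
Step 17: reduce T->F. Stack=[E - T] ptr=7 lookahead=- remaining=[- num $]
Step 18: reduce E->E - T. Stack=[E] ptr=7 lookahead=- remaining=[- num $]
Step 19: shift -. Stack=[E -] ptr=8 lookahead=num remaining=[num $]
Step 20: shift num. Stack=[E - num] ptr=9 lookahead=$ remaining=[$]
Step 21: reduce F->num. Stack=[E - F] ptr=9 lookahead=$ remaining=[$]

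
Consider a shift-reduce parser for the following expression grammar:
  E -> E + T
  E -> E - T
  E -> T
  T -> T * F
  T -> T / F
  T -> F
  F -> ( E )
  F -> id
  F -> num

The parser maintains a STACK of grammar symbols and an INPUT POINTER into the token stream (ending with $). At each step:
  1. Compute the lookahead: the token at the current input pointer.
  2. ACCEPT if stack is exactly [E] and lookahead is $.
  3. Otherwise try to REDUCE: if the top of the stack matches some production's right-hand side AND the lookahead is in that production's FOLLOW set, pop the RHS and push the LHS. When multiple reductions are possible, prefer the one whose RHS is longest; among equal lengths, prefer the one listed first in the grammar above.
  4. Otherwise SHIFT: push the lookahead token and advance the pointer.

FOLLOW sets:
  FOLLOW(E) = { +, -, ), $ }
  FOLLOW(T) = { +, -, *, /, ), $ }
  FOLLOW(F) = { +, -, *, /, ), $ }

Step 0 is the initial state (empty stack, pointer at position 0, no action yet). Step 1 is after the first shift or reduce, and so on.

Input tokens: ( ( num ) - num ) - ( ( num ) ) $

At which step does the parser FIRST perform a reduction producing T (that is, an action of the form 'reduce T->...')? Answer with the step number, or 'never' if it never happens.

Answer: 5

Derivation:
Step 1: shift (. Stack=[(] ptr=1 lookahead=( remaining=[( num ) - num ) - ( ( num ) ) $]
Step 2: shift (. Stack=[( (] ptr=2 lookahead=num remaining=[num ) - num ) - ( ( num ) ) $]
Step 3: shift num. Stack=[( ( num] ptr=3 lookahead=) remaining=[) - num ) - ( ( num ) ) $]
Step 4: reduce F->num. Stack=[( ( F] ptr=3 lookahead=) remaining=[) - num ) - ( ( num ) ) $]
Step 5: reduce T->F. Stack=[( ( T] ptr=3 lookahead=) remaining=[) - num ) - ( ( num ) ) $]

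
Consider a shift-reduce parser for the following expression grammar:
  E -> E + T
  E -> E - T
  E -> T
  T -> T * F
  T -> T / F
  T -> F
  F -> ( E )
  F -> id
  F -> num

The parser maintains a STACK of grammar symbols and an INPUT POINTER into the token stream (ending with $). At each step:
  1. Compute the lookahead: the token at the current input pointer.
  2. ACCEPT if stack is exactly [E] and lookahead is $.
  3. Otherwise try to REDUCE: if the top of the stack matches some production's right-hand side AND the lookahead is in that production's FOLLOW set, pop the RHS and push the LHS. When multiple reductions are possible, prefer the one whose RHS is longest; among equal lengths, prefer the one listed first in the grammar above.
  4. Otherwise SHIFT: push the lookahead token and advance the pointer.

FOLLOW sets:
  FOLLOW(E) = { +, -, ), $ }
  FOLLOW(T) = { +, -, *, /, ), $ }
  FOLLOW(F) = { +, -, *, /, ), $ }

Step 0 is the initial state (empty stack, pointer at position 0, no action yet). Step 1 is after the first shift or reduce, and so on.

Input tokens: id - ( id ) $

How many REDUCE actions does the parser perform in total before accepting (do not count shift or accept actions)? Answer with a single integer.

Step 1: shift id. Stack=[id] ptr=1 lookahead=- remaining=[- ( id ) $]
Step 2: reduce F->id. Stack=[F] ptr=1 lookahead=- remaining=[- ( id ) $]
Step 3: reduce T->F. Stack=[T] ptr=1 lookahead=- remaining=[- ( id ) $]
Step 4: reduce E->T. Stack=[E] ptr=1 lookahead=- remaining=[- ( id ) $]
Step 5: shift -. Stack=[E -] ptr=2 lookahead=( remaining=[( id ) $]
Step 6: shift (. Stack=[E - (] ptr=3 lookahead=id remaining=[id ) $]
Step 7: shift id. Stack=[E - ( id] ptr=4 lookahead=) remaining=[) $]
Step 8: reduce F->id. Stack=[E - ( F] ptr=4 lookahead=) remaining=[) $]
Step 9: reduce T->F. Stack=[E - ( T] ptr=4 lookahead=) remaining=[) $]
Step 10: reduce E->T. Stack=[E - ( E] ptr=4 lookahead=) remaining=[) $]
Step 11: shift ). Stack=[E - ( E )] ptr=5 lookahead=$ remaining=[$]
Step 12: reduce F->( E ). Stack=[E - F] ptr=5 lookahead=$ remaining=[$]
Step 13: reduce T->F. Stack=[E - T] ptr=5 lookahead=$ remaining=[$]
Step 14: reduce E->E - T. Stack=[E] ptr=5 lookahead=$ remaining=[$]
Step 15: accept. Stack=[E] ptr=5 lookahead=$ remaining=[$]

Answer: 9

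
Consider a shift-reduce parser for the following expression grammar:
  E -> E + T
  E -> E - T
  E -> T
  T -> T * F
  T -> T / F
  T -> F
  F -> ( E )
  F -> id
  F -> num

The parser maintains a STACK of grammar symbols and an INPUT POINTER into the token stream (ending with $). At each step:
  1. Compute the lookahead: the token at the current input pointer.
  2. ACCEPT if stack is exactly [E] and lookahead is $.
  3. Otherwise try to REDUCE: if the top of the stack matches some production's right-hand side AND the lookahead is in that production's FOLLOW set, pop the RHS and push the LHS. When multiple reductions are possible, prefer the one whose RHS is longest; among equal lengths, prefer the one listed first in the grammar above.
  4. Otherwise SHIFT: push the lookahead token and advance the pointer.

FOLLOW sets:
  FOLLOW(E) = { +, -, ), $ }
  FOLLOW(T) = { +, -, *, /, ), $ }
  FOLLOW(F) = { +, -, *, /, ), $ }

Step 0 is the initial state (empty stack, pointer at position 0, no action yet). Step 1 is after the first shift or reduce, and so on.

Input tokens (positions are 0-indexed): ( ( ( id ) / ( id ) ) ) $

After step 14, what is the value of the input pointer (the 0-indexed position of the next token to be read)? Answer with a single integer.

Answer: 8

Derivation:
Step 1: shift (. Stack=[(] ptr=1 lookahead=( remaining=[( ( id ) / ( id ) ) ) $]
Step 2: shift (. Stack=[( (] ptr=2 lookahead=( remaining=[( id ) / ( id ) ) ) $]
Step 3: shift (. Stack=[( ( (] ptr=3 lookahead=id remaining=[id ) / ( id ) ) ) $]
Step 4: shift id. Stack=[( ( ( id] ptr=4 lookahead=) remaining=[) / ( id ) ) ) $]
Step 5: reduce F->id. Stack=[( ( ( F] ptr=4 lookahead=) remaining=[) / ( id ) ) ) $]
Step 6: reduce T->F. Stack=[( ( ( T] ptr=4 lookahead=) remaining=[) / ( id ) ) ) $]
Step 7: reduce E->T. Stack=[( ( ( E] ptr=4 lookahead=) remaining=[) / ( id ) ) ) $]
Step 8: shift ). Stack=[( ( ( E )] ptr=5 lookahead=/ remaining=[/ ( id ) ) ) $]
Step 9: reduce F->( E ). Stack=[( ( F] ptr=5 lookahead=/ remaining=[/ ( id ) ) ) $]
Step 10: reduce T->F. Stack=[( ( T] ptr=5 lookahead=/ remaining=[/ ( id ) ) ) $]
Step 11: shift /. Stack=[( ( T /] ptr=6 lookahead=( remaining=[( id ) ) ) $]
Step 12: shift (. Stack=[( ( T / (] ptr=7 lookahead=id remaining=[id ) ) ) $]
Step 13: shift id. Stack=[( ( T / ( id] ptr=8 lookahead=) remaining=[) ) ) $]
Step 14: reduce F->id. Stack=[( ( T / ( F] ptr=8 lookahead=) remaining=[) ) ) $]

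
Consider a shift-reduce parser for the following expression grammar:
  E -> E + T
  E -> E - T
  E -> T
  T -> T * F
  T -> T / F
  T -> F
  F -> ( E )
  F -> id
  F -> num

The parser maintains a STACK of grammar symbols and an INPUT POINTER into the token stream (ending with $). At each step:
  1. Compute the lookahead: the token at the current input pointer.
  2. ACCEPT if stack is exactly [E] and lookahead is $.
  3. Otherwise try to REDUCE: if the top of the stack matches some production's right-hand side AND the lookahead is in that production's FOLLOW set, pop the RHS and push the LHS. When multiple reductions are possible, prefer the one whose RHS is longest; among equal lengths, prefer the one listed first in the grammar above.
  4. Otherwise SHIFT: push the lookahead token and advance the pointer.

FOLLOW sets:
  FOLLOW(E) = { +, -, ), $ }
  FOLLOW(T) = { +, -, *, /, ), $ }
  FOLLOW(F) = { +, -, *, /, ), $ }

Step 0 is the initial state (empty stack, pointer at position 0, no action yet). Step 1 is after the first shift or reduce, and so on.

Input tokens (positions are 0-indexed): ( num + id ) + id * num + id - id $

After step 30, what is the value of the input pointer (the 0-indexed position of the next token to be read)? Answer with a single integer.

Step 1: shift (. Stack=[(] ptr=1 lookahead=num remaining=[num + id ) + id * num + id - id $]
Step 2: shift num. Stack=[( num] ptr=2 lookahead=+ remaining=[+ id ) + id * num + id - id $]
Step 3: reduce F->num. Stack=[( F] ptr=2 lookahead=+ remaining=[+ id ) + id * num + id - id $]
Step 4: reduce T->F. Stack=[( T] ptr=2 lookahead=+ remaining=[+ id ) + id * num + id - id $]
Step 5: reduce E->T. Stack=[( E] ptr=2 lookahead=+ remaining=[+ id ) + id * num + id - id $]
Step 6: shift +. Stack=[( E +] ptr=3 lookahead=id remaining=[id ) + id * num + id - id $]
Step 7: shift id. Stack=[( E + id] ptr=4 lookahead=) remaining=[) + id * num + id - id $]
Step 8: reduce F->id. Stack=[( E + F] ptr=4 lookahead=) remaining=[) + id * num + id - id $]
Step 9: reduce T->F. Stack=[( E + T] ptr=4 lookahead=) remaining=[) + id * num + id - id $]
Step 10: reduce E->E + T. Stack=[( E] ptr=4 lookahead=) remaining=[) + id * num + id - id $]
Step 11: shift ). Stack=[( E )] ptr=5 lookahead=+ remaining=[+ id * num + id - id $]
Step 12: reduce F->( E ). Stack=[F] ptr=5 lookahead=+ remaining=[+ id * num + id - id $]
Step 13: reduce T->F. Stack=[T] ptr=5 lookahead=+ remaining=[+ id * num + id - id $]
Step 14: reduce E->T. Stack=[E] ptr=5 lookahead=+ remaining=[+ id * num + id - id $]
Step 15: shift +. Stack=[E +] ptr=6 lookahead=id remaining=[id * num + id - id $]
Step 16: shift id. Stack=[E + id] ptr=7 lookahead=* remaining=[* num + id - id $]
Step 17: reduce F->id. Stack=[E + F] ptr=7 lookahead=* remaining=[* num + id - id $]
Step 18: reduce T->F. Stack=[E + T] ptr=7 lookahead=* remaining=[* num + id - id $]
Step 19: shift *. Stack=[E + T *] ptr=8 lookahead=num remaining=[num + id - id $]
Step 20: shift num. Stack=[E + T * num] ptr=9 lookahead=+ remaining=[+ id - id $]
Step 21: reduce F->num. Stack=[E + T * F] ptr=9 lookahead=+ remaining=[+ id - id $]
Step 22: reduce T->T * F. Stack=[E + T] ptr=9 lookahead=+ remaining=[+ id - id $]
Step 23: reduce E->E + T. Stack=[E] ptr=9 lookahead=+ remaining=[+ id - id $]
Step 24: shift +. Stack=[E +] ptr=10 lookahead=id remaining=[id - id $]
Step 25: shift id. Stack=[E + id] ptr=11 lookahead=- remaining=[- id $]
Step 26: reduce F->id. Stack=[E + F] ptr=11 lookahead=- remaining=[- id $]
Step 27: reduce T->F. Stack=[E + T] ptr=11 lookahead=- remaining=[- id $]
Step 28: reduce E->E + T. Stack=[E] ptr=11 lookahead=- remaining=[- id $]
Step 29: shift -. Stack=[E -] ptr=12 lookahead=id remaining=[id $]
Step 30: shift id. Stack=[E - id] ptr=13 lookahead=$ remaining=[$]

Answer: 13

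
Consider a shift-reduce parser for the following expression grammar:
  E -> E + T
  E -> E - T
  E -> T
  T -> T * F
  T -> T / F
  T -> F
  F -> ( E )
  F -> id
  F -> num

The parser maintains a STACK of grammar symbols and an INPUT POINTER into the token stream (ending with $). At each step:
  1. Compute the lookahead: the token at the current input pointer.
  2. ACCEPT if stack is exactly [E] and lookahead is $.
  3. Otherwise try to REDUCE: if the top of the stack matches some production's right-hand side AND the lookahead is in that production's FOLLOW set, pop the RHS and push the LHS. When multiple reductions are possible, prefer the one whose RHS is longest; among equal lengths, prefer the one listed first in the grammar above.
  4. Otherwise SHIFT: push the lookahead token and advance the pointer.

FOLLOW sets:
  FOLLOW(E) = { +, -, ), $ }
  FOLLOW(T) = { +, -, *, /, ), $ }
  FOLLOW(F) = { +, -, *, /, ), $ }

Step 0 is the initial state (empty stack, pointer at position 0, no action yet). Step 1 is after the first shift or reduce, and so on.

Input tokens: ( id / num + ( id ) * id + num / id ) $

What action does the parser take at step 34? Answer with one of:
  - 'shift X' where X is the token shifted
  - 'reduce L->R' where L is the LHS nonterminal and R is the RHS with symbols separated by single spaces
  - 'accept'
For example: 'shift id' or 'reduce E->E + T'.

Step 1: shift (. Stack=[(] ptr=1 lookahead=id remaining=[id / num + ( id ) * id + num / id ) $]
Step 2: shift id. Stack=[( id] ptr=2 lookahead=/ remaining=[/ num + ( id ) * id + num / id ) $]
Step 3: reduce F->id. Stack=[( F] ptr=2 lookahead=/ remaining=[/ num + ( id ) * id + num / id ) $]
Step 4: reduce T->F. Stack=[( T] ptr=2 lookahead=/ remaining=[/ num + ( id ) * id + num / id ) $]
Step 5: shift /. Stack=[( T /] ptr=3 lookahead=num remaining=[num + ( id ) * id + num / id ) $]
Step 6: shift num. Stack=[( T / num] ptr=4 lookahead=+ remaining=[+ ( id ) * id + num / id ) $]
Step 7: reduce F->num. Stack=[( T / F] ptr=4 lookahead=+ remaining=[+ ( id ) * id + num / id ) $]
Step 8: reduce T->T / F. Stack=[( T] ptr=4 lookahead=+ remaining=[+ ( id ) * id + num / id ) $]
Step 9: reduce E->T. Stack=[( E] ptr=4 lookahead=+ remaining=[+ ( id ) * id + num / id ) $]
Step 10: shift +. Stack=[( E +] ptr=5 lookahead=( remaining=[( id ) * id + num / id ) $]
Step 11: shift (. Stack=[( E + (] ptr=6 lookahead=id remaining=[id ) * id + num / id ) $]
Step 12: shift id. Stack=[( E + ( id] ptr=7 lookahead=) remaining=[) * id + num / id ) $]
Step 13: reduce F->id. Stack=[( E + ( F] ptr=7 lookahead=) remaining=[) * id + num / id ) $]
Step 14: reduce T->F. Stack=[( E + ( T] ptr=7 lookahead=) remaining=[) * id + num / id ) $]
Step 15: reduce E->T. Stack=[( E + ( E] ptr=7 lookahead=) remaining=[) * id + num / id ) $]
Step 16: shift ). Stack=[( E + ( E )] ptr=8 lookahead=* remaining=[* id + num / id ) $]
Step 17: reduce F->( E ). Stack=[( E + F] ptr=8 lookahead=* remaining=[* id + num / id ) $]
Step 18: reduce T->F. Stack=[( E + T] ptr=8 lookahead=* remaining=[* id + num / id ) $]
Step 19: shift *. Stack=[( E + T *] ptr=9 lookahead=id remaining=[id + num / id ) $]
Step 20: shift id. Stack=[( E + T * id] ptr=10 lookahead=+ remaining=[+ num / id ) $]
Step 21: reduce F->id. Stack=[( E + T * F] ptr=10 lookahead=+ remaining=[+ num / id ) $]
Step 22: reduce T->T * F. Stack=[( E + T] ptr=10 lookahead=+ remaining=[+ num / id ) $]
Step 23: reduce E->E + T. Stack=[( E] ptr=10 lookahead=+ remaining=[+ num / id ) $]
Step 24: shift +. Stack=[( E +] ptr=11 lookahead=num remaining=[num / id ) $]
Step 25: shift num. Stack=[( E + num] ptr=12 lookahead=/ remaining=[/ id ) $]
Step 26: reduce F->num. Stack=[( E + F] ptr=12 lookahead=/ remaining=[/ id ) $]
Step 27: reduce T->F. Stack=[( E + T] ptr=12 lookahead=/ remaining=[/ id ) $]
Step 28: shift /. Stack=[( E + T /] ptr=13 lookahead=id remaining=[id ) $]
Step 29: shift id. Stack=[( E + T / id] ptr=14 lookahead=) remaining=[) $]
Step 30: reduce F->id. Stack=[( E + T / F] ptr=14 lookahead=) remaining=[) $]
Step 31: reduce T->T / F. Stack=[( E + T] ptr=14 lookahead=) remaining=[) $]
Step 32: reduce E->E + T. Stack=[( E] ptr=14 lookahead=) remaining=[) $]
Step 33: shift ). Stack=[( E )] ptr=15 lookahead=$ remaining=[$]
Step 34: reduce F->( E ). Stack=[F] ptr=15 lookahead=$ remaining=[$]

Answer: reduce F->( E )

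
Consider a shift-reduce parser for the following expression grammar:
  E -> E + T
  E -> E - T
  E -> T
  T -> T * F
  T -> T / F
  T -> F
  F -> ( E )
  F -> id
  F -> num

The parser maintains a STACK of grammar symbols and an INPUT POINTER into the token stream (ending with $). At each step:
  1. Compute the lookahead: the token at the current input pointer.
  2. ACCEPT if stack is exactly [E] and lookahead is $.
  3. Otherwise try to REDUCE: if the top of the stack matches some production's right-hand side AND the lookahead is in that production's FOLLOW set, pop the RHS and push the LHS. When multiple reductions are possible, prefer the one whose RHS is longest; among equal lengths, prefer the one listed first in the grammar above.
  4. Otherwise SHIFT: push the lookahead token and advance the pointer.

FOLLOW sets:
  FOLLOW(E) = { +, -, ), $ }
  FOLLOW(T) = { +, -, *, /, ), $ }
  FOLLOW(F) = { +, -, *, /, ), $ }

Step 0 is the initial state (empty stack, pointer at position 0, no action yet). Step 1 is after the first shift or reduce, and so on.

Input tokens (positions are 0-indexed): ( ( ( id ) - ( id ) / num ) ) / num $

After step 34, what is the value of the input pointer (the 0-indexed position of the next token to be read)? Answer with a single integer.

Step 1: shift (. Stack=[(] ptr=1 lookahead=( remaining=[( ( id ) - ( id ) / num ) ) / num $]
Step 2: shift (. Stack=[( (] ptr=2 lookahead=( remaining=[( id ) - ( id ) / num ) ) / num $]
Step 3: shift (. Stack=[( ( (] ptr=3 lookahead=id remaining=[id ) - ( id ) / num ) ) / num $]
Step 4: shift id. Stack=[( ( ( id] ptr=4 lookahead=) remaining=[) - ( id ) / num ) ) / num $]
Step 5: reduce F->id. Stack=[( ( ( F] ptr=4 lookahead=) remaining=[) - ( id ) / num ) ) / num $]
Step 6: reduce T->F. Stack=[( ( ( T] ptr=4 lookahead=) remaining=[) - ( id ) / num ) ) / num $]
Step 7: reduce E->T. Stack=[( ( ( E] ptr=4 lookahead=) remaining=[) - ( id ) / num ) ) / num $]
Step 8: shift ). Stack=[( ( ( E )] ptr=5 lookahead=- remaining=[- ( id ) / num ) ) / num $]
Step 9: reduce F->( E ). Stack=[( ( F] ptr=5 lookahead=- remaining=[- ( id ) / num ) ) / num $]
Step 10: reduce T->F. Stack=[( ( T] ptr=5 lookahead=- remaining=[- ( id ) / num ) ) / num $]
Step 11: reduce E->T. Stack=[( ( E] ptr=5 lookahead=- remaining=[- ( id ) / num ) ) / num $]
Step 12: shift -. Stack=[( ( E -] ptr=6 lookahead=( remaining=[( id ) / num ) ) / num $]
Step 13: shift (. Stack=[( ( E - (] ptr=7 lookahead=id remaining=[id ) / num ) ) / num $]
Step 14: shift id. Stack=[( ( E - ( id] ptr=8 lookahead=) remaining=[) / num ) ) / num $]
Step 15: reduce F->id. Stack=[( ( E - ( F] ptr=8 lookahead=) remaining=[) / num ) ) / num $]
Step 16: reduce T->F. Stack=[( ( E - ( T] ptr=8 lookahead=) remaining=[) / num ) ) / num $]
Step 17: reduce E->T. Stack=[( ( E - ( E] ptr=8 lookahead=) remaining=[) / num ) ) / num $]
Step 18: shift ). Stack=[( ( E - ( E )] ptr=9 lookahead=/ remaining=[/ num ) ) / num $]
Step 19: reduce F->( E ). Stack=[( ( E - F] ptr=9 lookahead=/ remaining=[/ num ) ) / num $]
Step 20: reduce T->F. Stack=[( ( E - T] ptr=9 lookahead=/ remaining=[/ num ) ) / num $]
Step 21: shift /. Stack=[( ( E - T /] ptr=10 lookahead=num remaining=[num ) ) / num $]
Step 22: shift num. Stack=[( ( E - T / num] ptr=11 lookahead=) remaining=[) ) / num $]
Step 23: reduce F->num. Stack=[( ( E - T / F] ptr=11 lookahead=) remaining=[) ) / num $]
Step 24: reduce T->T / F. Stack=[( ( E - T] ptr=11 lookahead=) remaining=[) ) / num $]
Step 25: reduce E->E - T. Stack=[( ( E] ptr=11 lookahead=) remaining=[) ) / num $]
Step 26: shift ). Stack=[( ( E )] ptr=12 lookahead=) remaining=[) / num $]
Step 27: reduce F->( E ). Stack=[( F] ptr=12 lookahead=) remaining=[) / num $]
Step 28: reduce T->F. Stack=[( T] ptr=12 lookahead=) remaining=[) / num $]
Step 29: reduce E->T. Stack=[( E] ptr=12 lookahead=) remaining=[) / num $]
Step 30: shift ). Stack=[( E )] ptr=13 lookahead=/ remaining=[/ num $]
Step 31: reduce F->( E ). Stack=[F] ptr=13 lookahead=/ remaining=[/ num $]
Step 32: reduce T->F. Stack=[T] ptr=13 lookahead=/ remaining=[/ num $]
Step 33: shift /. Stack=[T /] ptr=14 lookahead=num remaining=[num $]
Step 34: shift num. Stack=[T / num] ptr=15 lookahead=$ remaining=[$]

Answer: 15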